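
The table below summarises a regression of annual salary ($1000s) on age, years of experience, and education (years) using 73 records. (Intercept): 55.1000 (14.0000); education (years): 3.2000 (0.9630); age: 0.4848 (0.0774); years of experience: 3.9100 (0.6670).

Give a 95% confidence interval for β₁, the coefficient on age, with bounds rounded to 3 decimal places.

(0.330, 0.639)

Read off: b = 0.4848, SE = 0.0774 for age.
df = n − k − 1 = 73 − 3 − 1 = 69.
t* = t_{0.025, 69} = 1.994945.
Margin = t* × SE = 1.994945 × 0.0774 = 0.15441.
CI: 0.4848 ± 0.15441 → (0.330, 0.639).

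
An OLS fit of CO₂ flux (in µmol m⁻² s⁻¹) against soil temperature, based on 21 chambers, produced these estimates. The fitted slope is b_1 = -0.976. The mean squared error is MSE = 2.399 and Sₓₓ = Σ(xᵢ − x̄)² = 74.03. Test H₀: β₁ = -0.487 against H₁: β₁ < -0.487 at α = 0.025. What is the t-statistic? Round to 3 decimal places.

SE(b_1) = √(MSE/Sₓₓ) = √(2.399/74.03) = 0.180016.
t = (-0.976 − (-0.487)) / 0.180016 = -2.716.
df = n − 2 = 19.
One-sided p ≈ 0.0068, which is < 0.025, so reject H₀.
There is evidence that the true slope on soil temperature is below -0.487 µmol m⁻² s⁻¹ per unit.

t = -2.716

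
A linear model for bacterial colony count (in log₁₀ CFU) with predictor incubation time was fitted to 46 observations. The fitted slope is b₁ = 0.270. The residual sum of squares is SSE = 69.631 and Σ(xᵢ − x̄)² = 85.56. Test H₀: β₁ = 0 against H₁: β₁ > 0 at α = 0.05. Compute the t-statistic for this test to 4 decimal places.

MSE = SSE/(n − 2) = 69.631/44 = 1.58252.
SE(b₁) = √(MSE/Sₓₓ) = √(1.58252/85.56) = 0.136.
t = 0.270 / 0.136 = 1.9853.
df = n − 2 = 44.
One-sided p ≈ 0.0267, which is < 0.05, so reject H₀.
There is evidence that the true slope on incubation time is positive.

t = 1.9853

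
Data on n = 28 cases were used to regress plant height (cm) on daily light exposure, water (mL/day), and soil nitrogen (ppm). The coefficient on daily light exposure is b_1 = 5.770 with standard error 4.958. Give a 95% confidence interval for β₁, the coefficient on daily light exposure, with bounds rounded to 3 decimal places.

(-4.463, 16.003)

df = n − k − 1 = 28 − 3 − 1 = 24.
t* = t_{0.025, 24} = 2.063899.
Margin = t* × SE = 2.063899 × 4.958 = 10.23281.
CI: 5.770 ± 10.23281 → (-4.463, 16.003).
With 95% confidence, each one-unit increase in daily light exposure is associated with a change of between -4.463 and 16.003 cm in plant height, holding the other predictors fixed.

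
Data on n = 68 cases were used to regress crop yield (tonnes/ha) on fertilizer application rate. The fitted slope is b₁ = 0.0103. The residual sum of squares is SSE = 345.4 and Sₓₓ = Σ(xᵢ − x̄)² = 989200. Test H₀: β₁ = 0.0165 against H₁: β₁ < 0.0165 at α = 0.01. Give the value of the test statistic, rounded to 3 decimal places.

t = -2.696

MSE = SSE/(n − 2) = 345.4/66 = 5.23333.
SE(b₁) = √(MSE/Sₓₓ) = √(5.23333/989200) = 0.0023001.
t = (0.0103 − 0.0165) / 0.0023001 = -2.696.
df = n − 2 = 66.
One-sided p ≈ 0.0045, which is < 0.01, so reject H₀.
There is evidence that the true slope on fertilizer application rate is below 0.0165 tonnes/ha per unit.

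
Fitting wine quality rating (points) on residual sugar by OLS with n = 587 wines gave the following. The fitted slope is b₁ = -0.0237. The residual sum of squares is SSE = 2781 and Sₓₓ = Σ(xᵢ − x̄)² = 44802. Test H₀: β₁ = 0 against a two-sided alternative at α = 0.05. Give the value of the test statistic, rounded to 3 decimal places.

t = -2.301

MSE = SSE/(n − 2) = 2781/585 = 4.75385.
SE(b₁) = √(MSE/Sₓₓ) = √(4.75385/44802) = 0.0103009.
t = -0.0237 / 0.0103009 = -2.301.
df = n − 2 = 585.
Two-sided p ≈ 0.0218, which is < 0.05, so reject H₀.
There is evidence that residual sugar is associated with wine quality rating.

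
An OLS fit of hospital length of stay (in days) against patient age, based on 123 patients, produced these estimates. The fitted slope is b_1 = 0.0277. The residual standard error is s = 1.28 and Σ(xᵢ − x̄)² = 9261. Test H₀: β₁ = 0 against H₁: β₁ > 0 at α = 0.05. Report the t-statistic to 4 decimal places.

SE(b_1) = s/√Sₓₓ = 1.28/√9261 = 0.0133009.
t = 0.0277 / 0.0133009 = 2.0826.
df = n − 2 = 121.
One-sided p ≈ 0.0197, which is < 0.05, so reject H₀.
There is evidence that the true slope on patient age is positive.

t = 2.0826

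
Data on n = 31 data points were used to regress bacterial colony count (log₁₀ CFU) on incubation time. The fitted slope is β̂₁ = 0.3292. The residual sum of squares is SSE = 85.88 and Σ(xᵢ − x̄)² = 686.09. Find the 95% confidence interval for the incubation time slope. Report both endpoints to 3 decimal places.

(0.195, 0.464)

MSE = SSE/(n − 2) = 85.88/29 = 2.96138.
SE(β̂₁) = √(MSE/Sₓₓ) = √(2.96138/686.09) = 0.0656987.
df = n − 2 = 29.
t* = t_{0.025, 29} = 2.04523.
Margin = t* × SE = 2.04523 × 0.0656987 = 0.13437.
CI: 0.3292 ± 0.13437 → (0.195, 0.464).
With 95% confidence, each one-unit increase in incubation time is associated with a change of between 0.195 and 0.464 log₁₀ CFU in bacterial colony count.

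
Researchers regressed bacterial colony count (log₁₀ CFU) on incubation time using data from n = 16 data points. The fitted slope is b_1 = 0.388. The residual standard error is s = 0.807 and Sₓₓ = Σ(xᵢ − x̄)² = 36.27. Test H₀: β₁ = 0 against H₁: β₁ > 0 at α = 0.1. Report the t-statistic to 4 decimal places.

SE(b_1) = s/√Sₓₓ = 0.807/√36.27 = 0.133998.
t = 0.388 / 0.133998 = 2.8956.
df = n − 2 = 14.
One-sided p ≈ 0.0059, which is < 0.1, so reject H₀.
There is evidence that the true slope on incubation time is positive.

t = 2.8956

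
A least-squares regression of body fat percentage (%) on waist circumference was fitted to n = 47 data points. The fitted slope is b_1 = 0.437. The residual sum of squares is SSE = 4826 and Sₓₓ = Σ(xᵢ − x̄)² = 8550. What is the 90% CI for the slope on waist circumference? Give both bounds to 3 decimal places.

MSE = SSE/(n − 2) = 4826/45 = 107.244.
SE(b_1) = √(MSE/Sₓₓ) = √(107.244/8550) = 0.111996.
df = n − 2 = 45.
t* = t_{0.05, 45} = 1.679427.
Margin = t* × SE = 1.679427 × 0.111996 = 0.18809.
CI: 0.437 ± 0.18809 → (0.249, 0.625).
With 90% confidence, each one-unit increase in waist circumference is associated with a change of between 0.249 and 0.625 % in body fat percentage.

(0.249, 0.625)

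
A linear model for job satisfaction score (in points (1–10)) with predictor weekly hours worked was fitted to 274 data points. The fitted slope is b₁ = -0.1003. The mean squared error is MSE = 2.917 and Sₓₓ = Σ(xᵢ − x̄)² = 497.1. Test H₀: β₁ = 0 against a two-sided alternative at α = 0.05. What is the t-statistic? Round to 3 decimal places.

SE(b₁) = √(MSE/Sₓₓ) = √(2.917/497.1) = 0.0766031.
t = -0.1003 / 0.0766031 = -1.309.
df = n − 2 = 272.
Two-sided p ≈ 0.1915, which is ≥ 0.05, so fail to reject H₀.
The data do not give significant evidence of an association between weekly hours worked and job satisfaction score.

t = -1.309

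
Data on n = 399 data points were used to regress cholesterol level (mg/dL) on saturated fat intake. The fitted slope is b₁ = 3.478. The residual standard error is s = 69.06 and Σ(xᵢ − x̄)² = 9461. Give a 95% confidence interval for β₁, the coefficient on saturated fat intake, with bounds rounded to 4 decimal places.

(2.0822, 4.8738)

SE(b₁) = s/√Sₓₓ = 69.06/√9461 = 0.71.
df = n − 2 = 397.
t* = t_{0.025, 397} = 1.965957.
Margin = t* × SE = 1.965957 × 0.71 = 1.395829.
CI: 3.478 ± 1.395829 → (2.0822, 4.8738).
With 95% confidence, each one-unit increase in saturated fat intake is associated with a change of between 2.0822 and 4.8738 mg/dL in cholesterol level.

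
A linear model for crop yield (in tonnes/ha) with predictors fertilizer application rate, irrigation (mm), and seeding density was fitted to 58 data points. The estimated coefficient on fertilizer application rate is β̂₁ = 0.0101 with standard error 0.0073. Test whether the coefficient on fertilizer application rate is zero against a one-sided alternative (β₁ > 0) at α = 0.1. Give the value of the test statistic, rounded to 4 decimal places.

H₀: β₁ = 0 vs H₁: β₁ > 0.
t = (β̂₁ − β₁⁰)/SE = 0.0101 / 0.0073 = 1.3836.
df = n − k − 1 = 58 − 3 − 1 = 54.
One-sided p ≈ 0.0861, which is < 0.1, so reject H₀.
There is evidence that the true slope on fertilizer application rate is positive, holding the other predictors fixed.

t = 1.3836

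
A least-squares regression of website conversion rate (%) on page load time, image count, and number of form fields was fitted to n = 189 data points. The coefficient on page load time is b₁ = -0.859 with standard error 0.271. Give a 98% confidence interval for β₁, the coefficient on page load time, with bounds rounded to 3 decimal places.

(-1.495, -0.223)

df = n − k − 1 = 189 − 3 − 1 = 185.
t* = t_{0.01, 185} = 2.346673.
Margin = t* × SE = 2.346673 × 0.271 = 0.63595.
CI: -0.859 ± 0.63595 → (-1.495, -0.223).
With 98% confidence, each one-unit increase in page load time is associated with a change of between -1.495 and -0.223 % in website conversion rate, holding the other predictors fixed.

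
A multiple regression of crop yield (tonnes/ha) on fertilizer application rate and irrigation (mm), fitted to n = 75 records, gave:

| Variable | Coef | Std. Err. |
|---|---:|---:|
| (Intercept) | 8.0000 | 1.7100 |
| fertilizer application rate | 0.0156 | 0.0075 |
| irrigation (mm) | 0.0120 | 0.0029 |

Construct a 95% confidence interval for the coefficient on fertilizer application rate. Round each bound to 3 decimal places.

(0.001, 0.031)

Read off: b = 0.0156, SE = 0.0075 for fertilizer application rate.
df = n − k − 1 = 75 − 2 − 1 = 72.
t* = t_{0.025, 72} = 1.993464.
Margin = t* × SE = 1.993464 × 0.0075 = 0.01495.
CI: 0.0156 ± 0.01495 → (0.001, 0.031).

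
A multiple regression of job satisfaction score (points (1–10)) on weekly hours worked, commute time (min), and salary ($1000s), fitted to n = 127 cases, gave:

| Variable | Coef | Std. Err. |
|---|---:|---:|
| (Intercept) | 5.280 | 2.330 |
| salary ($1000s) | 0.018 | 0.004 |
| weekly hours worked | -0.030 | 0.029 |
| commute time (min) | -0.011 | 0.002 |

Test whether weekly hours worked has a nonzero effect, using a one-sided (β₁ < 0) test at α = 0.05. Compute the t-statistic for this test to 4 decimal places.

t = -1.0345

Read off: b = -0.030, SE = 0.029 for weekly hours worked.
H₀: β₁ = 0 vs H₁: β₁ < 0.
t = -0.030 / 0.029 = -1.0345.
df = n − k − 1 = 127 − 3 − 1 = 123.
One-sided p ≈ 0.1515, which is ≥ 0.05, so fail to reject H₀.
The data do not give significant evidence that the true slope on weekly hours worked is negative, holding the other predictors fixed.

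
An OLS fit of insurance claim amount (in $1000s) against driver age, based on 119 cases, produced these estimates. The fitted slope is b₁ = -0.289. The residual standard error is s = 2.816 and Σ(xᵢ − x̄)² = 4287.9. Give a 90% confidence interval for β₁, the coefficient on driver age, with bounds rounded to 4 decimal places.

SE(b₁) = s/√Sₓₓ = 2.816/√4287.9 = 0.0430041.
df = n − 2 = 117.
t* = t_{0.05, 117} = 1.657982.
Margin = t* × SE = 1.657982 × 0.0430041 = 0.071300.
CI: -0.289 ± 0.071300 → (-0.3603, -0.2177).
With 90% confidence, each one-unit increase in driver age is associated with a change of between -0.3603 and -0.2177 $1000s in insurance claim amount.

(-0.3603, -0.2177)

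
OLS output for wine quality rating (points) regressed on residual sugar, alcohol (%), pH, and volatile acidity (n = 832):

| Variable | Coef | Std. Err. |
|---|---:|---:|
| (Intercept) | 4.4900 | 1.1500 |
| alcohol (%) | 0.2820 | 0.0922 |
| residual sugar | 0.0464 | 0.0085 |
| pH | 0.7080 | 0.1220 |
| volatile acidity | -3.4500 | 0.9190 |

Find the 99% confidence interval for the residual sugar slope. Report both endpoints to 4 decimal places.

(0.0245, 0.0683)

Read off: b = 0.0464, SE = 0.0085 for residual sugar.
df = n − k − 1 = 832 − 4 − 1 = 827.
t* = t_{0.005, 827} = 2.581787.
Margin = t* × SE = 2.581787 × 0.0085 = 0.021945.
CI: 0.0464 ± 0.021945 → (0.0245, 0.0683).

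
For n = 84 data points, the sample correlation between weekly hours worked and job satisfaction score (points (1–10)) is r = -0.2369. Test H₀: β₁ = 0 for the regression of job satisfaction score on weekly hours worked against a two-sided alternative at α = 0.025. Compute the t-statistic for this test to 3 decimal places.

t = r·√(n − 2)/√(1 − r²) = -0.2369·√82/√0.943878 = -2.208.
df = n − 2 = 82.
Two-sided p ≈ 0.0300, which is ≥ 0.025, so fail to reject H₀.
The data do not give significant evidence of a linear association between weekly hours worked and job satisfaction score.

t = -2.208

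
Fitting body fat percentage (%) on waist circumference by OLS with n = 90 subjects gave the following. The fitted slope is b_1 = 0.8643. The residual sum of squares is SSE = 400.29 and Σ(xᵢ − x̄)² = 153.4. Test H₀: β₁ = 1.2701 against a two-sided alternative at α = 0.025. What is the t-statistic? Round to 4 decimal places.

t = -2.3566

MSE = SSE/(n − 2) = 400.29/88 = 4.54875.
SE(b_1) = √(MSE/Sₓₓ) = √(4.54875/153.4) = 0.1722.
t = (0.8643 − 1.2701) / 0.1722 = -2.3566.
df = n − 2 = 88.
Two-sided p ≈ 0.0207, which is < 0.025, so reject H₀.
There is evidence that the true slope on waist circumference differs from 1.2701 % per unit.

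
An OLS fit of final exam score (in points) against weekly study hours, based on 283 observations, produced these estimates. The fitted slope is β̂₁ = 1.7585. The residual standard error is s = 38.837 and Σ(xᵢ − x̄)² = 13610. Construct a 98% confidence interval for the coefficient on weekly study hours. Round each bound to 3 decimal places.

SE(β̂₁) = s/√Sₓₓ = 38.837/√13610 = 0.332902.
df = n − 2 = 281.
t* = t_{0.01, 281} = 2.339691.
Margin = t* × SE = 2.339691 × 0.332902 = 0.77889.
CI: 1.7585 ± 0.77889 → (0.980, 2.537).
With 98% confidence, each one-unit increase in weekly study hours is associated with a change of between 0.980 and 2.537 points in final exam score.

(0.980, 2.537)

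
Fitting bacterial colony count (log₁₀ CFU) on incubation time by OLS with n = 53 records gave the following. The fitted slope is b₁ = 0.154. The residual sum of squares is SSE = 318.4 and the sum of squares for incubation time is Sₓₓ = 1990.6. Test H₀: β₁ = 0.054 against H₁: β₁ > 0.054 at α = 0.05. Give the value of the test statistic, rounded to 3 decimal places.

MSE = SSE/(n − 2) = 318.4/51 = 6.24314.
SE(b₁) = √(MSE/Sₓₓ) = √(6.24314/1990.6) = 0.0560028.
t = (0.154 − 0.054) / 0.0560028 = 1.786.
df = n − 2 = 51.
One-sided p ≈ 0.0401, which is < 0.05, so reject H₀.
There is evidence that the true slope on incubation time exceeds 0.054 log₁₀ CFU per unit.

t = 1.786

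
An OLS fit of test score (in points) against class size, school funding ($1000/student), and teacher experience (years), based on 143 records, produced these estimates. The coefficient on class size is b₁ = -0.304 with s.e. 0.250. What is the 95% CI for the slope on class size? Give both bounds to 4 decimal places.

df = n − k − 1 = 143 − 3 − 1 = 139.
t* = t_{0.025, 139} = 1.977178.
Margin = t* × SE = 1.977178 × 0.250 = 0.494294.
CI: -0.304 ± 0.494294 → (-0.7983, 0.1903).
With 95% confidence, each one-unit increase in class size is associated with a change of between -0.7983 and 0.1903 points in test score, holding the other predictors fixed.

(-0.7983, 0.1903)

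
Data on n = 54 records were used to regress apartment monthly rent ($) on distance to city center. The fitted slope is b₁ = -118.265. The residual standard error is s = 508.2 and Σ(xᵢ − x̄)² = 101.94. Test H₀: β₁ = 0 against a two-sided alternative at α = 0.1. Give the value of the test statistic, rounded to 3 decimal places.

t = -2.350

SE(b₁) = s/√Sₓₓ = 508.2/√101.94 = 50.3341.
t = -118.265 / 50.3341 = -2.350.
df = n − 2 = 52.
Two-sided p ≈ 0.0226, which is < 0.1, so reject H₀.
There is evidence that distance to city center is associated with apartment monthly rent.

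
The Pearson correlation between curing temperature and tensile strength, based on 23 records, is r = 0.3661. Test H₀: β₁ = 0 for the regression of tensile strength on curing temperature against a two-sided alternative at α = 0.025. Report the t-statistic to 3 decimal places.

t = r·√(n − 2)/√(1 − r²) = 0.3661·√21/√0.865971 = 1.803.
df = n − 2 = 21.
Two-sided p ≈ 0.0858, which is ≥ 0.025, so fail to reject H₀.
The data do not give significant evidence of a linear association between curing temperature and tensile strength.

t = 1.803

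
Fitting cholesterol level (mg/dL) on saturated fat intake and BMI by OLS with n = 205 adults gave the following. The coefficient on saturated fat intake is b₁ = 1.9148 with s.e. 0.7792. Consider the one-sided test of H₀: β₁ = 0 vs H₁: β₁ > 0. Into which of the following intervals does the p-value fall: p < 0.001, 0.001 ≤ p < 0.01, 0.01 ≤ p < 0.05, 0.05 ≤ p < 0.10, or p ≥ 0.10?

0.001 ≤ p < 0.01

t = 1.9148 / 0.7792 = 2.457.
df = n − k − 1 = 205 − 2 − 1 = 202.
One-sided p = P(T_{202} > t) ≈ 0.0074.
So 0.001 ≤ p < 0.01.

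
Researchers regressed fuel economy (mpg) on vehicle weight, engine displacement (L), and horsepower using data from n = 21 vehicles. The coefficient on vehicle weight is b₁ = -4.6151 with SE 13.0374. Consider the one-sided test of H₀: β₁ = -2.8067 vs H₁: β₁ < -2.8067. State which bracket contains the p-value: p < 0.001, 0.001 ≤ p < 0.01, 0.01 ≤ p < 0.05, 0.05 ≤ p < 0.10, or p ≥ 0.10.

t = (-4.6151 − (-2.8067)) / 13.0374 = -0.139.
df = n − k − 1 = 21 − 3 − 1 = 17.
One-sided p = P(T_{17} < t) ≈ 0.4457.
So p ≥ 0.10.

p ≥ 0.10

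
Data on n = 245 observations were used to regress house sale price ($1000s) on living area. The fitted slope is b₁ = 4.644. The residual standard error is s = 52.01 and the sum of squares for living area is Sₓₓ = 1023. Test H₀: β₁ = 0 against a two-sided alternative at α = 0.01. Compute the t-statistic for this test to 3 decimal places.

t = 2.856

SE(b₁) = s/√Sₓₓ = 52.01/√1023 = 1.62611.
t = 4.644 / 1.62611 = 2.856.
df = n − 2 = 243.
Two-sided p ≈ 0.0047, which is < 0.01, so reject H₀.
There is evidence that living area is associated with house sale price.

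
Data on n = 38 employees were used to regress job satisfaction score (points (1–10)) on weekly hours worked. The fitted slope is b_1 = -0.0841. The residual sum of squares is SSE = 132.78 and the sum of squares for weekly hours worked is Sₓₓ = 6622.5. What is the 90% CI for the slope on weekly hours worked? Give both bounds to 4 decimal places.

(-0.1239, -0.0443)

MSE = SSE/(n − 2) = 132.78/36 = 3.68833.
SE(b_1) = √(MSE/Sₓₓ) = √(3.68833/6622.5) = 0.0235996.
df = n − 2 = 36.
t* = t_{0.05, 36} = 1.688298.
Margin = t* × SE = 1.688298 × 0.0235996 = 0.039843.
CI: -0.0841 ± 0.039843 → (-0.1239, -0.0443).
With 90% confidence, each one-unit increase in weekly hours worked is associated with a change of between -0.1239 and -0.0443 points (1–10) in job satisfaction score.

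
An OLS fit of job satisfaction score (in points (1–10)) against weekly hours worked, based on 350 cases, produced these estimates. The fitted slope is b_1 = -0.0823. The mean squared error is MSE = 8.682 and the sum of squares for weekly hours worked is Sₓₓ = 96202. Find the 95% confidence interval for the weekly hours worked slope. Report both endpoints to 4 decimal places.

SE(b_1) = √(MSE/Sₓₓ) = √(8.682/96202) = 0.00949987.
df = n − 2 = 348.
t* = t_{0.025, 348} = 1.966804.
Margin = t* × SE = 1.966804 × 0.00949987 = 0.018684.
CI: -0.0823 ± 0.018684 → (-0.1010, -0.0636).
With 95% confidence, each one-unit increase in weekly hours worked is associated with a change of between -0.1010 and -0.0636 points (1–10) in job satisfaction score.

(-0.1010, -0.0636)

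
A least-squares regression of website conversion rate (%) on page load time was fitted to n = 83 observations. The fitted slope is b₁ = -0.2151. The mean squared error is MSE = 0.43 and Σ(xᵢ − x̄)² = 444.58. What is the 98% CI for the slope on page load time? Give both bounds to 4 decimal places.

SE(b₁) = √(MSE/Sₓₓ) = √(0.43/444.58) = 0.0310999.
df = n − 2 = 81.
t* = t_{0.01, 81} = 2.37327.
Margin = t* × SE = 2.37327 × 0.0310999 = 0.073809.
CI: -0.2151 ± 0.073809 → (-0.2889, -0.1413).
With 98% confidence, each one-unit increase in page load time is associated with a change of between -0.2889 and -0.1413 % in website conversion rate.

(-0.2889, -0.1413)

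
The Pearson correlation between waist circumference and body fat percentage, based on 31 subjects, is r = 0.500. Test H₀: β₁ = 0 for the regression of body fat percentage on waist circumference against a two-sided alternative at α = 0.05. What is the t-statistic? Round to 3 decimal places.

t = 3.109

t = r·√(n − 2)/√(1 − r²) = 0.500·√29/√0.75 = 3.109.
df = n − 2 = 29.
Two-sided p ≈ 0.0042, which is < 0.05, so reject H₀.
There is evidence of a linear association between waist circumference and body fat percentage.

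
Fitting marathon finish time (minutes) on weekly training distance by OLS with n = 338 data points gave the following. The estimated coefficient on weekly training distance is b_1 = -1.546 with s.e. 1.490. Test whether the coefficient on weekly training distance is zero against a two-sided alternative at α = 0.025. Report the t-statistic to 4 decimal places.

H₀: β₁ = 0 vs H₁: β₁ ≠ 0.
t = (b_1 − β₁⁰)/SE = -1.546 / 1.490 = -1.0376.
df = n − 2 = 338 − 2 = 336.
Two-sided p ≈ 0.3002, which is ≥ 0.025, so fail to reject H₀.
The data do not give significant evidence of an association between weekly training distance and marathon finish time.

t = -1.0376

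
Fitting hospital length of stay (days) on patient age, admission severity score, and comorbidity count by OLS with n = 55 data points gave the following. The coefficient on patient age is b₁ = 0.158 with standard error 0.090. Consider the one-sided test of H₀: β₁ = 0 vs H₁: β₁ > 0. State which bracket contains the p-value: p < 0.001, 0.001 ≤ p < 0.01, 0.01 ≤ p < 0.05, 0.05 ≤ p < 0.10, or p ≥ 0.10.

0.01 ≤ p < 0.05

t = 0.158 / 0.090 = 1.756.
df = n − k − 1 = 55 − 3 − 1 = 51.
One-sided p = P(T_{51} > t) ≈ 0.0426.
So 0.01 ≤ p < 0.05.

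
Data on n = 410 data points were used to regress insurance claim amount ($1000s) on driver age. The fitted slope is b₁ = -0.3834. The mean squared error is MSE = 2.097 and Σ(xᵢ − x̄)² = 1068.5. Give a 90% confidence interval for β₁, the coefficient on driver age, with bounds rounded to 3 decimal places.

SE(b₁) = √(MSE/Sₓₓ) = √(2.097/1068.5) = 0.0443008.
df = n − 2 = 408.
t* = t_{0.05, 408} = 1.648597.
Margin = t* × SE = 1.648597 × 0.0443008 = 0.07303.
CI: -0.3834 ± 0.07303 → (-0.456, -0.310).
With 90% confidence, each one-unit increase in driver age is associated with a change of between -0.456 and -0.310 $1000s in insurance claim amount.

(-0.456, -0.310)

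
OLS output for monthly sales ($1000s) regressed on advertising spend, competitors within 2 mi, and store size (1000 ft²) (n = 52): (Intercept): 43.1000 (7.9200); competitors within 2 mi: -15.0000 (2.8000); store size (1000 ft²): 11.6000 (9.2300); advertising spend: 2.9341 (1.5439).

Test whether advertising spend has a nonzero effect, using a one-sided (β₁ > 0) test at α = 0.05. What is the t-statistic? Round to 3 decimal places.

Read off: b = 2.9341, SE = 1.5439 for advertising spend.
H₀: β₁ = 0 vs H₁: β₁ > 0.
t = 2.9341 / 1.5439 = 1.900.
df = n − k − 1 = 52 − 3 − 1 = 48.
One-sided p ≈ 0.0317, which is < 0.05, so reject H₀.
There is evidence that the true slope on advertising spend is positive, holding the other predictors fixed.

t = 1.900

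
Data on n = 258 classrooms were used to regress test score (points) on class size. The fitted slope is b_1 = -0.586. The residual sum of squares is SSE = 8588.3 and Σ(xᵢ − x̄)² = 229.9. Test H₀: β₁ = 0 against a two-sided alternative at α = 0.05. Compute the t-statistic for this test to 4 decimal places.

t = -1.5340

MSE = SSE/(n − 2) = 8588.3/256 = 33.548.
SE(b_1) = √(MSE/Sₓₓ) = √(33.548/229.9) = 0.382001.
t = -0.586 / 0.382001 = -1.5340.
df = n − 2 = 256.
Two-sided p ≈ 0.1263, which is ≥ 0.05, so fail to reject H₀.
The data do not give significant evidence of an association between class size and test score.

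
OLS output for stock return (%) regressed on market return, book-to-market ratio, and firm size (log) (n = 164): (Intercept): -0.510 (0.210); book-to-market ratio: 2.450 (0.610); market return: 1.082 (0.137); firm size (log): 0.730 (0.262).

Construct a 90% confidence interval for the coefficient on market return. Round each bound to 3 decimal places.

(0.855, 1.309)

Read off: b = 1.082, SE = 0.137 for market return.
df = n − k − 1 = 164 − 3 − 1 = 160.
t* = t_{0.05, 160} = 1.654433.
Margin = t* × SE = 1.654433 × 0.137 = 0.22666.
CI: 1.082 ± 0.22666 → (0.855, 1.309).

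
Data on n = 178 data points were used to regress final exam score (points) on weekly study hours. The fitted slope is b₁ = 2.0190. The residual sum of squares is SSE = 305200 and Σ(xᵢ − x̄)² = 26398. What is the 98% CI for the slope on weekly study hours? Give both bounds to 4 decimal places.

MSE = SSE/(n − 2) = 305200/176 = 1734.09.
SE(b₁) = √(MSE/Sₓₓ) = √(1734.09/26398) = 0.256301.
df = n − 2 = 176.
t* = t_{0.01, 176} = 2.347722.
Margin = t* × SE = 2.347722 × 0.256301 = 0.601724.
CI: 2.0190 ± 0.601724 → (1.4173, 2.6207).
With 98% confidence, each one-unit increase in weekly study hours is associated with a change of between 1.4173 and 2.6207 points in final exam score.

(1.4173, 2.6207)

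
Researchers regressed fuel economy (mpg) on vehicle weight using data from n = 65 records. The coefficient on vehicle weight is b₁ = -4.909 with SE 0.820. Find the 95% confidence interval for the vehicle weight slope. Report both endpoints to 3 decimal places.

(-6.548, -3.270)

df = n − 2 = 65 − 2 = 63.
t* = t_{0.025, 63} = 1.998341.
Margin = t* × SE = 1.998341 × 0.820 = 1.63864.
CI: -4.909 ± 1.63864 → (-6.548, -3.270).
With 95% confidence, each one-unit increase in vehicle weight is associated with a change of between -6.548 and -3.270 mpg in fuel economy.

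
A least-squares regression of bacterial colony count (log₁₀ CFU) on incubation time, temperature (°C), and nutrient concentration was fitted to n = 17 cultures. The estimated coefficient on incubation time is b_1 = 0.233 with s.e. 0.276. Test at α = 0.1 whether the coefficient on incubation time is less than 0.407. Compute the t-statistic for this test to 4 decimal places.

t = -0.6304

H₀: β₁ = 0.407 vs H₁: β₁ < 0.407.
t = (b_1 − β₁⁰)/SE = (0.233 − 0.407) / 0.276 = -0.6304.
df = n − k − 1 = 17 − 3 − 1 = 13.
One-sided p ≈ 0.2697, which is ≥ 0.1, so fail to reject H₀.
The data do not give significant evidence that the true slope on incubation time is below 0.407 log₁₀ CFU per unit, holding the other predictors fixed.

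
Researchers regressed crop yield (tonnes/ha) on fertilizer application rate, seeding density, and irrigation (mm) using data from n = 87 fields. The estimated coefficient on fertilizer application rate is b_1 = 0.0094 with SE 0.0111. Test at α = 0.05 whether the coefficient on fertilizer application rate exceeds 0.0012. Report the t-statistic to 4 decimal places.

H₀: β₁ = 0.0012 vs H₁: β₁ > 0.0012.
t = (b_1 − β₁⁰)/SE = (0.0094 − 0.0012) / 0.0111 = 0.7387.
df = n − k − 1 = 87 − 3 − 1 = 83.
One-sided p ≈ 0.2311, which is ≥ 0.05, so fail to reject H₀.
The data do not give significant evidence that the true slope on fertilizer application rate exceeds 0.0012 tonnes/ha per unit, holding the other predictors fixed.

t = 0.7387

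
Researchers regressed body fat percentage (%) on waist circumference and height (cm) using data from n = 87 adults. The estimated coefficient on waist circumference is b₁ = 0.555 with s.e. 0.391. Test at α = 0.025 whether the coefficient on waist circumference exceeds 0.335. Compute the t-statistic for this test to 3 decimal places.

H₀: β₁ = 0.335 vs H₁: β₁ > 0.335.
t = (b₁ − β₁⁰)/SE = (0.555 − 0.335) / 0.391 = 0.563.
df = n − k − 1 = 87 − 2 − 1 = 84.
One-sided p ≈ 0.2876, which is ≥ 0.025, so fail to reject H₀.
The data do not give significant evidence that the true slope on waist circumference exceeds 0.335 % per unit, holding the other predictors fixed.

t = 0.563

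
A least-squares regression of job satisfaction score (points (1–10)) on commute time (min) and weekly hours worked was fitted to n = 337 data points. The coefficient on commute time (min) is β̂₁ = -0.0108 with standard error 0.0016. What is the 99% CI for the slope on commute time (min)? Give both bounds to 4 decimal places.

df = n − k − 1 = 337 − 2 − 1 = 334.
t* = t_{0.005, 334} = 2.590629.
Margin = t* × SE = 2.590629 × 0.0016 = 0.004145.
CI: -0.0108 ± 0.004145 → (-0.0149, -0.0067).
With 99% confidence, each one-unit increase in commute time (min) is associated with a change of between -0.0149 and -0.0067 points (1–10) in job satisfaction score, holding the other predictors fixed.

(-0.0149, -0.0067)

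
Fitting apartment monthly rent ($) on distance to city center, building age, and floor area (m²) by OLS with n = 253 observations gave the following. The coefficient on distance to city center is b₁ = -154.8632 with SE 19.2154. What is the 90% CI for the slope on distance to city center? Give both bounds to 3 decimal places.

df = n − k − 1 = 253 − 3 − 1 = 249.
t* = t_{0.05, 249} = 1.650996.
Margin = t* × SE = 1.650996 × 19.2154 = 31.72455.
CI: -154.8632 ± 31.72455 → (-186.588, -123.139).
With 90% confidence, each one-unit increase in distance to city center is associated with a change of between -186.588 and -123.139 $ in apartment monthly rent, holding the other predictors fixed.

(-186.588, -123.139)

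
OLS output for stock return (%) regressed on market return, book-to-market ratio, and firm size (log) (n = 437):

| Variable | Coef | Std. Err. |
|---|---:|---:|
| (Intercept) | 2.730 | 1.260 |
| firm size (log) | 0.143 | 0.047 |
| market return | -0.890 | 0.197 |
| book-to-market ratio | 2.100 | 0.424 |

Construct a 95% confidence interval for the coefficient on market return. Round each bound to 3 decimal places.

Read off: b = -0.890, SE = 0.197 for market return.
df = n − k − 1 = 437 − 3 − 1 = 433.
t* = t_{0.025, 433} = 1.965458.
Margin = t* × SE = 1.965458 × 0.197 = 0.38720.
CI: -0.890 ± 0.38720 → (-1.277, -0.503).

(-1.277, -0.503)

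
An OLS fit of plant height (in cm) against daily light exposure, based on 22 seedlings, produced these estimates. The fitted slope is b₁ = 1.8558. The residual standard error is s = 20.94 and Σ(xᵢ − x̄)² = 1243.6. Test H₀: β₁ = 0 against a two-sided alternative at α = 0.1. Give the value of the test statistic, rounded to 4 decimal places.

t = 3.1253

SE(b₁) = s/√Sₓₓ = 20.94/√1243.6 = 0.593795.
t = 1.8558 / 0.593795 = 3.1253.
df = n − 2 = 20.
Two-sided p ≈ 0.0053, which is < 0.1, so reject H₀.
There is evidence that daily light exposure is associated with plant height.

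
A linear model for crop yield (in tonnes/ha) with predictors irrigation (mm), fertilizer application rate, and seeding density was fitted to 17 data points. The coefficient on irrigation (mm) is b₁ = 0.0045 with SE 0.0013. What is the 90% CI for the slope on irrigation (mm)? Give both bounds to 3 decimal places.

df = n − k − 1 = 17 − 3 − 1 = 13.
t* = t_{0.05, 13} = 1.770933.
Margin = t* × SE = 1.770933 × 0.0013 = 0.00230.
CI: 0.0045 ± 0.00230 → (0.002, 0.007).
With 90% confidence, each one-unit increase in irrigation (mm) is associated with a change of between 0.002 and 0.007 tonnes/ha in crop yield, holding the other predictors fixed.

(0.002, 0.007)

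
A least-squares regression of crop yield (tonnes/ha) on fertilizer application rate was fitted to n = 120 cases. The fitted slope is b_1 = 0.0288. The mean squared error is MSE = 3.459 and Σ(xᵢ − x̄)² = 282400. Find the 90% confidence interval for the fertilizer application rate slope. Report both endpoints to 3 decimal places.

SE(b_1) = √(MSE/Sₓₓ) = √(3.459/282400) = 0.0034998.
df = n − 2 = 118.
t* = t_{0.05, 118} = 1.65787.
Margin = t* × SE = 1.65787 × 0.0034998 = 0.00580.
CI: 0.0288 ± 0.00580 → (0.023, 0.035).
With 90% confidence, each one-unit increase in fertilizer application rate is associated with a change of between 0.023 and 0.035 tonnes/ha in crop yield.

(0.023, 0.035)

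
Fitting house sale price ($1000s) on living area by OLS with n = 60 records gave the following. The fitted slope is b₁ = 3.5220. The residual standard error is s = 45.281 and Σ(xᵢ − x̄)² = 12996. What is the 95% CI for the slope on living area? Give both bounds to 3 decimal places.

(2.727, 4.317)

SE(b₁) = s/√Sₓₓ = 45.281/√12996 = 0.397202.
df = n − 2 = 58.
t* = t_{0.025, 58} = 2.001717.
Margin = t* × SE = 2.001717 × 0.397202 = 0.79509.
CI: 3.5220 ± 0.79509 → (2.727, 4.317).
With 95% confidence, each one-unit increase in living area is associated with a change of between 2.727 and 4.317 $1000s in house sale price.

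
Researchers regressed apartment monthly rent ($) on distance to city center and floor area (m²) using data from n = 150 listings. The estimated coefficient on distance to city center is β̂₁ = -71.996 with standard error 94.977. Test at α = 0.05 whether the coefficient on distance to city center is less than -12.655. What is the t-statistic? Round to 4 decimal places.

H₀: β₁ = -12.655 vs H₁: β₁ < -12.655.
t = (β̂₁ − β₁⁰)/SE = (-71.996 − (-12.655)) / 94.977 = -0.6248.
df = n − k − 1 = 150 − 2 − 1 = 147.
One-sided p ≈ 0.2665, which is ≥ 0.05, so fail to reject H₀.
The data do not give significant evidence that the true slope on distance to city center is below -12.655 $ per unit, holding the other predictors fixed.

t = -0.6248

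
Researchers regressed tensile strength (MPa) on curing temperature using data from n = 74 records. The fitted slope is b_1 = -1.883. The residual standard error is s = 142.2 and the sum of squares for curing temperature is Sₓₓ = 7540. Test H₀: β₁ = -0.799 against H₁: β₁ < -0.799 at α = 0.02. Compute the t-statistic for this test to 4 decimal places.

t = -0.6619

SE(b_1) = s/√Sₓₓ = 142.2/√7540 = 1.63762.
t = (-1.883 − (-0.799)) / 1.63762 = -0.6619.
df = n − 2 = 72.
One-sided p ≈ 0.2551, which is ≥ 0.02, so fail to reject H₀.
The data do not give significant evidence that the true slope on curing temperature is below -0.799 MPa per unit.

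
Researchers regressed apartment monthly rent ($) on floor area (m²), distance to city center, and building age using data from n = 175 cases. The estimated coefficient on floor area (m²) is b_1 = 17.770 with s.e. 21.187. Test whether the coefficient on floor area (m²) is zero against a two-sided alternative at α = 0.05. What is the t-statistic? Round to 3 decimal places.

t = 0.839

H₀: β₁ = 0 vs H₁: β₁ ≠ 0.
t = (b_1 − β₁⁰)/SE = 17.770 / 21.187 = 0.839.
df = n − k − 1 = 175 − 3 − 1 = 171.
Two-sided p ≈ 0.4028, which is ≥ 0.05, so fail to reject H₀.
The data do not give significant evidence of an association between floor area (m²) and apartment monthly rent, after adjusting for the other predictors.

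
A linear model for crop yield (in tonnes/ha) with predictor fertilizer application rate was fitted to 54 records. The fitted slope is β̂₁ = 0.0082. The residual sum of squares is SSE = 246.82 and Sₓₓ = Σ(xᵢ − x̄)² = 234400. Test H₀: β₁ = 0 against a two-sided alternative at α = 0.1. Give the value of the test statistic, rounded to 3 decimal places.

t = 1.822

MSE = SSE/(n − 2) = 246.82/52 = 4.74654.
SE(β̂₁) = √(MSE/Sₓₓ) = √(4.74654/234400) = 0.00449997.
t = 0.0082 / 0.00449997 = 1.822.
df = n − 2 = 52.
Two-sided p ≈ 0.0742, which is < 0.1, so reject H₀.
There is evidence that fertilizer application rate is associated with crop yield.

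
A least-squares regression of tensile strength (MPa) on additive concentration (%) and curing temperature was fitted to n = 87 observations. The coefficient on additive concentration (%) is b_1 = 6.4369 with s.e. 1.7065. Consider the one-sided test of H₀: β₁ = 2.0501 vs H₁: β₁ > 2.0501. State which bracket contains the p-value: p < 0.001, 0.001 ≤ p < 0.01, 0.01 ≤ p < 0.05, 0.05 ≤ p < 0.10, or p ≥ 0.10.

0.001 ≤ p < 0.01

t = (6.4369 − 2.0501) / 1.7065 = 2.571.
df = n − k − 1 = 87 − 2 − 1 = 84.
One-sided p = P(T_{84} > t) ≈ 0.0060.
So 0.001 ≤ p < 0.01.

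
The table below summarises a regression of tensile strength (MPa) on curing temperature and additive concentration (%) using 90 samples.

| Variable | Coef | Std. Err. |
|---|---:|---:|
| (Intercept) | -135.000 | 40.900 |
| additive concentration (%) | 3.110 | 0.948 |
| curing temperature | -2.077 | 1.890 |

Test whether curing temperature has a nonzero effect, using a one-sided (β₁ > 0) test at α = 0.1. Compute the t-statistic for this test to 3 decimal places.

Read off: b = -2.077, SE = 1.890 for curing temperature.
H₀: β₁ = 0 vs H₁: β₁ > 0.
t = -2.077 / 1.890 = -1.099.
df = n − k − 1 = 90 − 2 − 1 = 87.
One-sided p ≈ 0.8626, which is ≥ 0.1, so fail to reject H₀.
The data do not give significant evidence that the true slope on curing temperature is positive, holding the other predictors fixed.

t = -1.099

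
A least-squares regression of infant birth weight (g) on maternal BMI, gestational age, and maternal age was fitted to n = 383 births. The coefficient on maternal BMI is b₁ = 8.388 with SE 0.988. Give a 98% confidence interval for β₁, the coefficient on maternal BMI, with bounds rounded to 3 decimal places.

(6.080, 10.696)

df = n − k − 1 = 383 − 3 − 1 = 379.
t* = t_{0.01, 379} = 2.336227.
Margin = t* × SE = 2.336227 × 0.988 = 2.30819.
CI: 8.388 ± 2.30819 → (6.080, 10.696).
With 98% confidence, each one-unit increase in maternal BMI is associated with a change of between 6.080 and 10.696 g in infant birth weight, holding the other predictors fixed.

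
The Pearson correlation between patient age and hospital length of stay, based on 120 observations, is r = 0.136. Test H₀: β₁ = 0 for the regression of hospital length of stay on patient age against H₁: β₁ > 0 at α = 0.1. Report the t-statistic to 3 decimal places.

t = r·√(n − 2)/√(1 − r²) = 0.136·√118/√0.981504 = 1.491.
df = n − 2 = 118.
One-sided p ≈ 0.0693, which is < 0.1, so reject H₀.
There is evidence of a linear association between patient age and hospital length of stay.

t = 1.491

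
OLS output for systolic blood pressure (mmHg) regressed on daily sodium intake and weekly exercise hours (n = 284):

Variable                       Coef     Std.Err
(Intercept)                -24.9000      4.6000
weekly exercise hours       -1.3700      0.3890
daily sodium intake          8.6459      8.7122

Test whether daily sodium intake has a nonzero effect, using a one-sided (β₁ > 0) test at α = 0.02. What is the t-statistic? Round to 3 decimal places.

t = 0.992

Read off: b = 8.6459, SE = 8.7122 for daily sodium intake.
H₀: β₁ = 0 vs H₁: β₁ > 0.
t = 8.6459 / 8.7122 = 0.992.
df = n − k − 1 = 284 − 2 − 1 = 281.
One-sided p ≈ 0.1609, which is ≥ 0.02, so fail to reject H₀.
The data do not give significant evidence that the true slope on daily sodium intake is positive, holding the other predictors fixed.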